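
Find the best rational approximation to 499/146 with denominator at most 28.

Expand x = 499/146 as a continued fraction with the Euclidean algorithm:
  499 = 3*146 + 61, so a_0 = 3.
  146 = 2*61 + 24, so a_1 = 2.
  61 = 2*24 + 13, so a_2 = 2.
  24 = 1*13 + 11, so a_3 = 1.
  13 = 1*11 + 2, so a_4 = 1.
  11 = 5*2 + 1, so a_5 = 5.
  2 = 2*1 + 0, so a_6 = 2.
so x = [3; 2, 2, 1, 1, 5, 2].
Convergents (p_i = a_i*p_{i-1} + p_{i-2}, q_i = a_i*q_{i-1} + q_{i-2} with p_{-2}=0, p_{-1}=1, q_{-2}=1, q_{-1}=0), until the denominator exceeds 28:
  i=0: a_0=3, p_0 = 3*1 + 0 = 3, q_0 = 3*0 + 1 = 1.
  i=1: a_1=2, p_1 = 2*3 + 1 = 7, q_1 = 2*1 + 0 = 2.
  i=2: a_2=2, p_2 = 2*7 + 3 = 17, q_2 = 2*2 + 1 = 5.
  i=3: a_3=1, p_3 = 1*17 + 7 = 24, q_3 = 1*5 + 2 = 7.
  i=4: a_4=1, p_4 = 1*24 + 17 = 41, q_4 = 1*7 + 5 = 12.
  i=5: a_5=5, p_5 = 5*41 + 24 = 229, q_5 = 5*12 + 7 = 67.
q_5 = 67 > 28, so the last convergent with denominator <= 28 is p_4/q_4 = 41/12.
The closest fraction with denominator <= 28 is either p_4/q_4 or the intermediate fraction (k*p_4 + p_3)/(k*q_4 + q_3) with the largest k >= 1 whose denominator stays <= 28; these approach x as k grows, and every other convergent or intermediate fraction in range is farther away.
Largest k: floor((28 - q_3)/q_4) = floor((28 - 7)/12) = 1.
That gives (1*41 + 24)/(1*12 + 7) = 65/19.
Compare the errors: |x - 41/12| = |499*12 - 41*146|/(146*12) = 2/1752, and |x - 65/19| = |499*19 - 65*146|/(146*19) = 9/2774.
Cross-multiplying, 2*2774 = 5548 < 15768 = 9*1752, so 2/1752 is smaller: the convergent 41/12 is closer to x than 65/19.

41/12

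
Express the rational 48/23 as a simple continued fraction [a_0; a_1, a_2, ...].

[2; 11, 2]

Run the Euclidean algorithm on 48 and 23; the successive quotients are the partial quotients a_0, a_1, ... (each step inverts the fractional part left over by the previous one):
  48 = 2*23 + 2, so a_0 = 2.
  23 = 11*2 + 1, so a_1 = 11.
  2 = 2*1 + 0, so a_2 = 2.
The remainder reaches 0 after 3 divisions, so the expansion has 3 partial quotients, read off in order.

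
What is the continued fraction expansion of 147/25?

Run the Euclidean algorithm on 147 and 25; the successive quotients are the partial quotients a_0, a_1, ... (each step inverts the fractional part left over by the previous one):
  147 = 5*25 + 22, so a_0 = 5.
  25 = 1*22 + 3, so a_1 = 1.
  22 = 7*3 + 1, so a_2 = 7.
  3 = 3*1 + 0, so a_3 = 3.
The remainder reaches 0 after 4 divisions, so the expansion has 4 partial quotients, read off in order.

[5; 1, 7, 3]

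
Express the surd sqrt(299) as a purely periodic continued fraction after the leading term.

Write x_i = (sqrt(299) + m_i)/d_i with (m_0, d_0) = (0, 1). a_0 = floor(sqrt(299)) = 17, since 17^2 = 289 <= 299 < 324 = 18^2.
Iterate m_{i+1} = d_i*a_i - m_i, d_{i+1} = (299 - m_{i+1}^2)/d_i, a_{i+1} = floor((a_0 + m_{i+1})/d_{i+1}):
  m_1 = 1*17 - 0 = 17, d_1 = (299 - 17^2)/1 = 10/1 = 10, a_1 = floor((17 + 17)/10) = 3.
  m_2 = 10*3 - 17 = 13, d_2 = (299 - 13^2)/10 = 130/10 = 13, a_2 = floor((17 + 13)/13) = 2.
  m_3 = 13*2 - 13 = 13, d_3 = (299 - 13^2)/13 = 130/13 = 10, a_3 = floor((17 + 13)/10) = 3.
  m_4 = 10*3 - 13 = 17, d_4 = (299 - 17^2)/10 = 10/10 = 1, a_4 = floor((17 + 17)/1) = 34.
  m_5 = 1*34 - 17 = 17, d_5 = (299 - 17^2)/1 = 10/1 = 10: (m_5, d_5) = (m_1, d_1) = (17, 10), so from here the quotients repeat a_1, ..., a_4; the period length is 4.
Hence the expansion of sqrt(299) is a_0 = 17 followed by the repeating block 3, 2, 3, 34 (period 4).

[17; (3, 2, 3, 34)]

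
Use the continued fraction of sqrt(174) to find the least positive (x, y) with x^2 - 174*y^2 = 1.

(x, y) = (1451, 110)

First expand sqrt(174) as a continued fraction. With x_i = (sqrt(174) + m_i)/d_i and (m_0, d_0) = (0, 1): a_0 = floor(sqrt(174)) = 13, since 13^2 = 169 <= 174 < 196 = 14^2.
Iterate m_{i+1} = d_i*a_i - m_i, d_{i+1} = (174 - m_{i+1}^2)/d_i, a_{i+1} = floor((a_0 + m_{i+1})/d_{i+1}):
  m_1 = 1*13 - 0 = 13, d_1 = (174 - 13^2)/1 = 5/1 = 5, a_1 = floor((13 + 13)/5) = 5.
  m_2 = 5*5 - 13 = 12, d_2 = (174 - 12^2)/5 = 30/5 = 6, a_2 = floor((13 + 12)/6) = 4.
  m_3 = 6*4 - 12 = 12, d_3 = (174 - 12^2)/6 = 30/6 = 5, a_3 = floor((13 + 12)/5) = 5.
  m_4 = 5*5 - 12 = 13, d_4 = (174 - 13^2)/5 = 5/5 = 1, a_4 = floor((13 + 13)/1) = 26.
  m_5 = 1*26 - 13 = 13, d_5 = (174 - 13^2)/1 = 5/1 = 5: (m_5, d_5) = (m_1, d_1) = (13, 5), so from here the quotients repeat a_1, ..., a_4; the period length is 4.
So sqrt(174) = [13; (5, 4, 5, 26)] with period length k = 4.
k is even, so the fundamental solution of x^2 - 174y^2 = 1 is (p_{k-1}, q_{k-1}) = (p_3, q_3); compute convergents through index 3.
Convergents (p_i = a_i*p_{i-1} + p_{i-2}, q_i = a_i*q_{i-1} + q_{i-2} with p_{-2}=0, p_{-1}=1, q_{-2}=1, q_{-1}=0):
  i=0: a_0=13, p_0 = 13*1 + 0 = 13, q_0 = 13*0 + 1 = 1.
  i=1: a_1=5, p_1 = 5*13 + 1 = 66, q_1 = 5*1 + 0 = 5.
  i=2: a_2=4, p_2 = 4*66 + 13 = 277, q_2 = 4*5 + 1 = 21.
  i=3: a_3=5, p_3 = 5*277 + 66 = 1451, q_3 = 5*21 + 5 = 110.
Check: 1451^2 - 174*110^2 = 2105401 - 2105400 = 1, so (x, y) = (1451, 110) solves the equation, and by the theorem it is the least positive solution.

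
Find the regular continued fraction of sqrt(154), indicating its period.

Write x_i = (sqrt(154) + m_i)/d_i with (m_0, d_0) = (0, 1). a_0 = floor(sqrt(154)) = 12, since 12^2 = 144 <= 154 < 169 = 13^2.
Iterate m_{i+1} = d_i*a_i - m_i, d_{i+1} = (154 - m_{i+1}^2)/d_i, a_{i+1} = floor((a_0 + m_{i+1})/d_{i+1}):
  m_1 = 1*12 - 0 = 12, d_1 = (154 - 12^2)/1 = 10/1 = 10, a_1 = floor((12 + 12)/10) = 2.
  m_2 = 10*2 - 12 = 8, d_2 = (154 - 8^2)/10 = 90/10 = 9, a_2 = floor((12 + 8)/9) = 2.
  m_3 = 9*2 - 8 = 10, d_3 = (154 - 10^2)/9 = 54/9 = 6, a_3 = floor((12 + 10)/6) = 3.
  m_4 = 6*3 - 10 = 8, d_4 = (154 - 8^2)/6 = 90/6 = 15, a_4 = floor((12 + 8)/15) = 1.
  m_5 = 15*1 - 8 = 7, d_5 = (154 - 7^2)/15 = 105/15 = 7, a_5 = floor((12 + 7)/7) = 2.
  m_6 = 7*2 - 7 = 7, d_6 = (154 - 7^2)/7 = 105/7 = 15, a_6 = floor((12 + 7)/15) = 1.
  m_7 = 15*1 - 7 = 8, d_7 = (154 - 8^2)/15 = 90/15 = 6, a_7 = floor((12 + 8)/6) = 3.
  m_8 = 6*3 - 8 = 10, d_8 = (154 - 10^2)/6 = 54/6 = 9, a_8 = floor((12 + 10)/9) = 2.
  m_9 = 9*2 - 10 = 8, d_9 = (154 - 8^2)/9 = 90/9 = 10, a_9 = floor((12 + 8)/10) = 2.
  m_10 = 10*2 - 8 = 12, d_10 = (154 - 12^2)/10 = 10/10 = 1, a_10 = floor((12 + 12)/1) = 24.
  m_11 = 1*24 - 12 = 12, d_11 = (154 - 12^2)/1 = 10/1 = 10: (m_11, d_11) = (m_1, d_1) = (12, 10), so from here the quotients repeat a_1, ..., a_10; the period length is 10.
Hence the expansion of sqrt(154) is a_0 = 12 followed by the repeating block 2, 2, 3, 1, 2, 1, 3, 2, 2, 24 (period 10).

[12; (2, 2, 3, 1, 2, 1, 3, 2, 2, 24)]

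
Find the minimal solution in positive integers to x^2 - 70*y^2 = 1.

First expand sqrt(70) as a continued fraction. With x_i = (sqrt(70) + m_i)/d_i and (m_0, d_0) = (0, 1): a_0 = floor(sqrt(70)) = 8, since 8^2 = 64 <= 70 < 81 = 9^2.
Iterate m_{i+1} = d_i*a_i - m_i, d_{i+1} = (70 - m_{i+1}^2)/d_i, a_{i+1} = floor((a_0 + m_{i+1})/d_{i+1}):
  m_1 = 1*8 - 0 = 8, d_1 = (70 - 8^2)/1 = 6/1 = 6, a_1 = floor((8 + 8)/6) = 2.
  m_2 = 6*2 - 8 = 4, d_2 = (70 - 4^2)/6 = 54/6 = 9, a_2 = floor((8 + 4)/9) = 1.
  m_3 = 9*1 - 4 = 5, d_3 = (70 - 5^2)/9 = 45/9 = 5, a_3 = floor((8 + 5)/5) = 2.
  m_4 = 5*2 - 5 = 5, d_4 = (70 - 5^2)/5 = 45/5 = 9, a_4 = floor((8 + 5)/9) = 1.
  m_5 = 9*1 - 5 = 4, d_5 = (70 - 4^2)/9 = 54/9 = 6, a_5 = floor((8 + 4)/6) = 2.
  m_6 = 6*2 - 4 = 8, d_6 = (70 - 8^2)/6 = 6/6 = 1, a_6 = floor((8 + 8)/1) = 16.
  m_7 = 1*16 - 8 = 8, d_7 = (70 - 8^2)/1 = 6/1 = 6: (m_7, d_7) = (m_1, d_1) = (8, 6), so from here the quotients repeat a_1, ..., a_6; the period length is 6.
So sqrt(70) = [8; (2, 1, 2, 1, 2, 16)] with period length k = 6.
k is even, so the fundamental solution of x^2 - 70y^2 = 1 is (p_{k-1}, q_{k-1}) = (p_5, q_5); compute convergents through index 5.
Convergents (p_i = a_i*p_{i-1} + p_{i-2}, q_i = a_i*q_{i-1} + q_{i-2} with p_{-2}=0, p_{-1}=1, q_{-2}=1, q_{-1}=0):
  i=0: a_0=8, p_0 = 8*1 + 0 = 8, q_0 = 8*0 + 1 = 1.
  i=1: a_1=2, p_1 = 2*8 + 1 = 17, q_1 = 2*1 + 0 = 2.
  i=2: a_2=1, p_2 = 1*17 + 8 = 25, q_2 = 1*2 + 1 = 3.
  i=3: a_3=2, p_3 = 2*25 + 17 = 67, q_3 = 2*3 + 2 = 8.
  i=4: a_4=1, p_4 = 1*67 + 25 = 92, q_4 = 1*8 + 3 = 11.
  i=5: a_5=2, p_5 = 2*92 + 67 = 251, q_5 = 2*11 + 8 = 30.
Check: 251^2 - 70*30^2 = 63001 - 63000 = 1, so (x, y) = (251, 30) solves the equation, and by the theorem it is the least positive solution.

(x, y) = (251, 30)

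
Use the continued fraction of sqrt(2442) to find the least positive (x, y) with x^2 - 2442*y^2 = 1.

First expand sqrt(2442) as a continued fraction. With x_i = (sqrt(2442) + m_i)/d_i and (m_0, d_0) = (0, 1): a_0 = floor(sqrt(2442)) = 49, since 49^2 = 2401 <= 2442 < 2500 = 50^2.
Iterate m_{i+1} = d_i*a_i - m_i, d_{i+1} = (2442 - m_{i+1}^2)/d_i, a_{i+1} = floor((a_0 + m_{i+1})/d_{i+1}):
  m_1 = 1*49 - 0 = 49, d_1 = (2442 - 49^2)/1 = 41/1 = 41, a_1 = floor((49 + 49)/41) = 2.
  m_2 = 41*2 - 49 = 33, d_2 = (2442 - 33^2)/41 = 1353/41 = 33, a_2 = floor((49 + 33)/33) = 2.
  m_3 = 33*2 - 33 = 33, d_3 = (2442 - 33^2)/33 = 1353/33 = 41, a_3 = floor((49 + 33)/41) = 2.
  m_4 = 41*2 - 33 = 49, d_4 = (2442 - 49^2)/41 = 41/41 = 1, a_4 = floor((49 + 49)/1) = 98.
  m_5 = 1*98 - 49 = 49, d_5 = (2442 - 49^2)/1 = 41/1 = 41: (m_5, d_5) = (m_1, d_1) = (49, 41), so from here the quotients repeat a_1, ..., a_4; the period length is 4.
So sqrt(2442) = [49; (2, 2, 2, 98)] with period length k = 4.
k is even, so the fundamental solution of x^2 - 2442y^2 = 1 is (p_{k-1}, q_{k-1}) = (p_3, q_3); compute convergents through index 3.
Convergents (p_i = a_i*p_{i-1} + p_{i-2}, q_i = a_i*q_{i-1} + q_{i-2} with p_{-2}=0, p_{-1}=1, q_{-2}=1, q_{-1}=0):
  i=0: a_0=49, p_0 = 49*1 + 0 = 49, q_0 = 49*0 + 1 = 1.
  i=1: a_1=2, p_1 = 2*49 + 1 = 99, q_1 = 2*1 + 0 = 2.
  i=2: a_2=2, p_2 = 2*99 + 49 = 247, q_2 = 2*2 + 1 = 5.
  i=3: a_3=2, p_3 = 2*247 + 99 = 593, q_3 = 2*5 + 2 = 12.
Check: 593^2 - 2442*12^2 = 351649 - 351648 = 1, so (x, y) = (593, 12) solves the equation, and by the theorem it is the least positive solution.

(x, y) = (593, 12)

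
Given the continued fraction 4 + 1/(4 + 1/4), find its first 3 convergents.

4/1, 17/4, 72/17

Using the convergent recurrence p_i = a_i*p_{i-1} + p_{i-2}, q_i = a_i*q_{i-1} + q_{i-2} with p_{-2}=0, p_{-1}=1, q_{-2}=1, q_{-1}=0:
  i=0: a_0=4, p_0 = 4*1 + 0 = 4, q_0 = 4*0 + 1 = 1.
  i=1: a_1=4, p_1 = 4*4 + 1 = 17, q_1 = 4*1 + 0 = 4.
  i=2: a_2=4, p_2 = 4*17 + 4 = 72, q_2 = 4*4 + 1 = 17.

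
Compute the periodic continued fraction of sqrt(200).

Write x_i = (sqrt(200) + m_i)/d_i with (m_0, d_0) = (0, 1). a_0 = floor(sqrt(200)) = 14, since 14^2 = 196 <= 200 < 225 = 15^2.
Iterate m_{i+1} = d_i*a_i - m_i, d_{i+1} = (200 - m_{i+1}^2)/d_i, a_{i+1} = floor((a_0 + m_{i+1})/d_{i+1}):
  m_1 = 1*14 - 0 = 14, d_1 = (200 - 14^2)/1 = 4/1 = 4, a_1 = floor((14 + 14)/4) = 7.
  m_2 = 4*7 - 14 = 14, d_2 = (200 - 14^2)/4 = 4/4 = 1, a_2 = floor((14 + 14)/1) = 28.
  m_3 = 1*28 - 14 = 14, d_3 = (200 - 14^2)/1 = 4/1 = 4: (m_3, d_3) = (m_1, d_1) = (14, 4), so from here the quotients repeat a_1, a_2; the period length is 2.
Hence the expansion of sqrt(200) is a_0 = 14 followed by the repeating block 7, 28 (period 2).

[14; (7, 28)]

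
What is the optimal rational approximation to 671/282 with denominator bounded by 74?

Expand x = 671/282 as a continued fraction with the Euclidean algorithm:
  671 = 2*282 + 107, so a_0 = 2.
  282 = 2*107 + 68, so a_1 = 2.
  107 = 1*68 + 39, so a_2 = 1.
  68 = 1*39 + 29, so a_3 = 1.
  39 = 1*29 + 10, so a_4 = 1.
  29 = 2*10 + 9, so a_5 = 2.
  10 = 1*9 + 1, so a_6 = 1.
  9 = 9*1 + 0, so a_7 = 9.
so x = [2; 2, 1, 1, 1, 2, 1, 9].
Convergents (p_i = a_i*p_{i-1} + p_{i-2}, q_i = a_i*q_{i-1} + q_{i-2} with p_{-2}=0, p_{-1}=1, q_{-2}=1, q_{-1}=0), until the denominator exceeds 74:
  i=0: a_0=2, p_0 = 2*1 + 0 = 2, q_0 = 2*0 + 1 = 1.
  i=1: a_1=2, p_1 = 2*2 + 1 = 5, q_1 = 2*1 + 0 = 2.
  i=2: a_2=1, p_2 = 1*5 + 2 = 7, q_2 = 1*2 + 1 = 3.
  i=3: a_3=1, p_3 = 1*7 + 5 = 12, q_3 = 1*3 + 2 = 5.
  i=4: a_4=1, p_4 = 1*12 + 7 = 19, q_4 = 1*5 + 3 = 8.
  i=5: a_5=2, p_5 = 2*19 + 12 = 50, q_5 = 2*8 + 5 = 21.
  i=6: a_6=1, p_6 = 1*50 + 19 = 69, q_6 = 1*21 + 8 = 29.
  i=7: a_7=9, p_7 = 9*69 + 50 = 671, q_7 = 9*29 + 21 = 282.
q_7 = 282 > 74, so the last convergent with denominator <= 74 is p_6/q_6 = 69/29.
The closest fraction with denominator <= 74 is either p_6/q_6 or the intermediate fraction (k*p_6 + p_5)/(k*q_6 + q_5) with the largest k >= 1 whose denominator stays <= 74; these approach x as k grows, and every other convergent or intermediate fraction in range is farther away.
Largest k: floor((74 - q_5)/q_6) = floor((74 - 21)/29) = 1.
That gives (1*69 + 50)/(1*29 + 21) = 119/50.
Compare the errors: |x - 69/29| = |671*29 - 69*282|/(282*29) = 1/8178, and |x - 119/50| = |671*50 - 119*282|/(282*50) = 8/14100.
Cross-multiplying, 1*14100 = 14100 < 65424 = 8*8178, so 1/8178 is smaller: the convergent 69/29 is closer to x than 119/50.

69/29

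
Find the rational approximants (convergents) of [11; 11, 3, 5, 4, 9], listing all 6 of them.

11/1, 122/11, 377/34, 2007/181, 8405/758, 77652/7003

Using the convergent recurrence p_i = a_i*p_{i-1} + p_{i-2}, q_i = a_i*q_{i-1} + q_{i-2} with p_{-2}=0, p_{-1}=1, q_{-2}=1, q_{-1}=0:
  i=0: a_0=11, p_0 = 11*1 + 0 = 11, q_0 = 11*0 + 1 = 1.
  i=1: a_1=11, p_1 = 11*11 + 1 = 122, q_1 = 11*1 + 0 = 11.
  i=2: a_2=3, p_2 = 3*122 + 11 = 377, q_2 = 3*11 + 1 = 34.
  i=3: a_3=5, p_3 = 5*377 + 122 = 2007, q_3 = 5*34 + 11 = 181.
  i=4: a_4=4, p_4 = 4*2007 + 377 = 8405, q_4 = 4*181 + 34 = 758.
  i=5: a_5=9, p_5 = 9*8405 + 2007 = 77652, q_5 = 9*758 + 181 = 7003.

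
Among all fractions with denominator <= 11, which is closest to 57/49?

7/6

Expand x = 57/49 as a continued fraction with the Euclidean algorithm:
  57 = 1*49 + 8, so a_0 = 1.
  49 = 6*8 + 1, so a_1 = 6.
  8 = 8*1 + 0, so a_2 = 8.
so x = [1; 6, 8].
Convergents (p_i = a_i*p_{i-1} + p_{i-2}, q_i = a_i*q_{i-1} + q_{i-2} with p_{-2}=0, p_{-1}=1, q_{-2}=1, q_{-1}=0), until the denominator exceeds 11:
  i=0: a_0=1, p_0 = 1*1 + 0 = 1, q_0 = 1*0 + 1 = 1.
  i=1: a_1=6, p_1 = 6*1 + 1 = 7, q_1 = 6*1 + 0 = 6.
  i=2: a_2=8, p_2 = 8*7 + 1 = 57, q_2 = 8*6 + 1 = 49.
q_2 = 49 > 11, so the last convergent with denominator <= 11 is p_1/q_1 = 7/6.
The closest fraction with denominator <= 11 is either p_1/q_1 or the intermediate fraction (k*p_1 + p_0)/(k*q_1 + q_0) with the largest k >= 1 whose denominator stays <= 11; these approach x as k grows, and every other convergent or intermediate fraction in range is farther away.
Largest k: floor((11 - q_0)/q_1) = floor((11 - 1)/6) = 1.
That gives (1*7 + 1)/(1*6 + 1) = 8/7.
Compare the errors: |x - 7/6| = |57*6 - 7*49|/(49*6) = 1/294, and |x - 8/7| = |57*7 - 8*49|/(49*7) = 7/343.
Cross-multiplying, 1*343 = 343 < 2058 = 7*294, so 1/294 is smaller: the convergent 7/6 is closer to x than 8/7.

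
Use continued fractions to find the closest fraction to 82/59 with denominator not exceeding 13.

18/13

Expand x = 82/59 as a continued fraction with the Euclidean algorithm:
  82 = 1*59 + 23, so a_0 = 1.
  59 = 2*23 + 13, so a_1 = 2.
  23 = 1*13 + 10, so a_2 = 1.
  13 = 1*10 + 3, so a_3 = 1.
  10 = 3*3 + 1, so a_4 = 3.
  3 = 3*1 + 0, so a_5 = 3.
so x = [1; 2, 1, 1, 3, 3].
Convergents (p_i = a_i*p_{i-1} + p_{i-2}, q_i = a_i*q_{i-1} + q_{i-2} with p_{-2}=0, p_{-1}=1, q_{-2}=1, q_{-1}=0), until the denominator exceeds 13:
  i=0: a_0=1, p_0 = 1*1 + 0 = 1, q_0 = 1*0 + 1 = 1.
  i=1: a_1=2, p_1 = 2*1 + 1 = 3, q_1 = 2*1 + 0 = 2.
  i=2: a_2=1, p_2 = 1*3 + 1 = 4, q_2 = 1*2 + 1 = 3.
  i=3: a_3=1, p_3 = 1*4 + 3 = 7, q_3 = 1*3 + 2 = 5.
  i=4: a_4=3, p_4 = 3*7 + 4 = 25, q_4 = 3*5 + 3 = 18.
q_4 = 18 > 13, so the last convergent with denominator <= 13 is p_3/q_3 = 7/5.
The closest fraction with denominator <= 13 is either p_3/q_3 or the intermediate fraction (k*p_3 + p_2)/(k*q_3 + q_2) with the largest k >= 1 whose denominator stays <= 13; these approach x as k grows, and every other convergent or intermediate fraction in range is farther away.
Largest k: floor((13 - q_2)/q_3) = floor((13 - 3)/5) = 2.
That gives (2*7 + 4)/(2*5 + 3) = 18/13.
Compare the errors: |x - 7/5| = |82*5 - 7*59|/(59*5) = 3/295, and |x - 18/13| = |82*13 - 18*59|/(59*13) = 4/767.
Cross-multiplying, 4*295 = 1180 < 2301 = 3*767, so 4/767 is smaller: the intermediate fraction 18/13 is closer to x than 7/5.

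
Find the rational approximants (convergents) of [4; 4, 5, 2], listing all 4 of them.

Using the convergent recurrence p_i = a_i*p_{i-1} + p_{i-2}, q_i = a_i*q_{i-1} + q_{i-2} with p_{-2}=0, p_{-1}=1, q_{-2}=1, q_{-1}=0:
  i=0: a_0=4, p_0 = 4*1 + 0 = 4, q_0 = 4*0 + 1 = 1.
  i=1: a_1=4, p_1 = 4*4 + 1 = 17, q_1 = 4*1 + 0 = 4.
  i=2: a_2=5, p_2 = 5*17 + 4 = 89, q_2 = 5*4 + 1 = 21.
  i=3: a_3=2, p_3 = 2*89 + 17 = 195, q_3 = 2*21 + 4 = 46.

4/1, 17/4, 89/21, 195/46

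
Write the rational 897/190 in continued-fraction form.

Run the Euclidean algorithm on 897 and 190; the successive quotients are the partial quotients a_0, a_1, ... (each step inverts the fractional part left over by the previous one):
  897 = 4*190 + 137, so a_0 = 4.
  190 = 1*137 + 53, so a_1 = 1.
  137 = 2*53 + 31, so a_2 = 2.
  53 = 1*31 + 22, so a_3 = 1.
  31 = 1*22 + 9, so a_4 = 1.
  22 = 2*9 + 4, so a_5 = 2.
  9 = 2*4 + 1, so a_6 = 2.
  4 = 4*1 + 0, so a_7 = 4.
The remainder reaches 0 after 8 divisions, so the expansion has 8 partial quotients, read off in order.

[4; 1, 2, 1, 1, 2, 2, 4]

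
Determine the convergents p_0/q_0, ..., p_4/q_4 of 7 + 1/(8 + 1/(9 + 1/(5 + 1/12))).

Using the convergent recurrence p_i = a_i*p_{i-1} + p_{i-2}, q_i = a_i*q_{i-1} + q_{i-2} with p_{-2}=0, p_{-1}=1, q_{-2}=1, q_{-1}=0:
  i=0: a_0=7, p_0 = 7*1 + 0 = 7, q_0 = 7*0 + 1 = 1.
  i=1: a_1=8, p_1 = 8*7 + 1 = 57, q_1 = 8*1 + 0 = 8.
  i=2: a_2=9, p_2 = 9*57 + 7 = 520, q_2 = 9*8 + 1 = 73.
  i=3: a_3=5, p_3 = 5*520 + 57 = 2657, q_3 = 5*73 + 8 = 373.
  i=4: a_4=12, p_4 = 12*2657 + 520 = 32404, q_4 = 12*373 + 73 = 4549.

7/1, 57/8, 520/73, 2657/373, 32404/4549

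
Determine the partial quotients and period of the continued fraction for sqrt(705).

Write x_i = (sqrt(705) + m_i)/d_i with (m_0, d_0) = (0, 1). a_0 = floor(sqrt(705)) = 26, since 26^2 = 676 <= 705 < 729 = 27^2.
Iterate m_{i+1} = d_i*a_i - m_i, d_{i+1} = (705 - m_{i+1}^2)/d_i, a_{i+1} = floor((a_0 + m_{i+1})/d_{i+1}):
  m_1 = 1*26 - 0 = 26, d_1 = (705 - 26^2)/1 = 29/1 = 29, a_1 = floor((26 + 26)/29) = 1.
  m_2 = 29*1 - 26 = 3, d_2 = (705 - 3^2)/29 = 696/29 = 24, a_2 = floor((26 + 3)/24) = 1.
  m_3 = 24*1 - 3 = 21, d_3 = (705 - 21^2)/24 = 264/24 = 11, a_3 = floor((26 + 21)/11) = 4.
  m_4 = 11*4 - 21 = 23, d_4 = (705 - 23^2)/11 = 176/11 = 16, a_4 = floor((26 + 23)/16) = 3.
  m_5 = 16*3 - 23 = 25, d_5 = (705 - 25^2)/16 = 80/16 = 5, a_5 = floor((26 + 25)/5) = 10.
  m_6 = 5*10 - 25 = 25, d_6 = (705 - 25^2)/5 = 80/5 = 16, a_6 = floor((26 + 25)/16) = 3.
  m_7 = 16*3 - 25 = 23, d_7 = (705 - 23^2)/16 = 176/16 = 11, a_7 = floor((26 + 23)/11) = 4.
  m_8 = 11*4 - 23 = 21, d_8 = (705 - 21^2)/11 = 264/11 = 24, a_8 = floor((26 + 21)/24) = 1.
  m_9 = 24*1 - 21 = 3, d_9 = (705 - 3^2)/24 = 696/24 = 29, a_9 = floor((26 + 3)/29) = 1.
  m_10 = 29*1 - 3 = 26, d_10 = (705 - 26^2)/29 = 29/29 = 1, a_10 = floor((26 + 26)/1) = 52.
  m_11 = 1*52 - 26 = 26, d_11 = (705 - 26^2)/1 = 29/1 = 29: (m_11, d_11) = (m_1, d_1) = (26, 29), so from here the quotients repeat a_1, ..., a_10; the period length is 10.
Hence the expansion of sqrt(705) is a_0 = 26 followed by the repeating block 1, 1, 4, 3, 10, 3, 4, 1, 1, 52 (period 10).

[26; (1, 1, 4, 3, 10, 3, 4, 1, 1, 52)]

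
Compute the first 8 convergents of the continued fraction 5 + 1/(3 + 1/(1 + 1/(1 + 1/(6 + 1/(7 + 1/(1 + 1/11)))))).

Using the convergent recurrence p_i = a_i*p_{i-1} + p_{i-2}, q_i = a_i*q_{i-1} + q_{i-2} with p_{-2}=0, p_{-1}=1, q_{-2}=1, q_{-1}=0:
  i=0: a_0=5, p_0 = 5*1 + 0 = 5, q_0 = 5*0 + 1 = 1.
  i=1: a_1=3, p_1 = 3*5 + 1 = 16, q_1 = 3*1 + 0 = 3.
  i=2: a_2=1, p_2 = 1*16 + 5 = 21, q_2 = 1*3 + 1 = 4.
  i=3: a_3=1, p_3 = 1*21 + 16 = 37, q_3 = 1*4 + 3 = 7.
  i=4: a_4=6, p_4 = 6*37 + 21 = 243, q_4 = 6*7 + 4 = 46.
  i=5: a_5=7, p_5 = 7*243 + 37 = 1738, q_5 = 7*46 + 7 = 329.
  i=6: a_6=1, p_6 = 1*1738 + 243 = 1981, q_6 = 1*329 + 46 = 375.
  i=7: a_7=11, p_7 = 11*1981 + 1738 = 23529, q_7 = 11*375 + 329 = 4454.

5/1, 16/3, 21/4, 37/7, 243/46, 1738/329, 1981/375, 23529/4454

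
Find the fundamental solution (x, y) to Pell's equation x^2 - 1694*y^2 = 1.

First expand sqrt(1694) as a continued fraction. With x_i = (sqrt(1694) + m_i)/d_i and (m_0, d_0) = (0, 1): a_0 = floor(sqrt(1694)) = 41, since 41^2 = 1681 <= 1694 < 1764 = 42^2.
Iterate m_{i+1} = d_i*a_i - m_i, d_{i+1} = (1694 - m_{i+1}^2)/d_i, a_{i+1} = floor((a_0 + m_{i+1})/d_{i+1}):
  m_1 = 1*41 - 0 = 41, d_1 = (1694 - 41^2)/1 = 13/1 = 13, a_1 = floor((41 + 41)/13) = 6.
  m_2 = 13*6 - 41 = 37, d_2 = (1694 - 37^2)/13 = 325/13 = 25, a_2 = floor((41 + 37)/25) = 3.
  m_3 = 25*3 - 37 = 38, d_3 = (1694 - 38^2)/25 = 250/25 = 10, a_3 = floor((41 + 38)/10) = 7.
  m_4 = 10*7 - 38 = 32, d_4 = (1694 - 32^2)/10 = 670/10 = 67, a_4 = floor((41 + 32)/67) = 1.
  m_5 = 67*1 - 32 = 35, d_5 = (1694 - 35^2)/67 = 469/67 = 7, a_5 = floor((41 + 35)/7) = 10.
  m_6 = 7*10 - 35 = 35, d_6 = (1694 - 35^2)/7 = 469/7 = 67, a_6 = floor((41 + 35)/67) = 1.
  m_7 = 67*1 - 35 = 32, d_7 = (1694 - 32^2)/67 = 670/67 = 10, a_7 = floor((41 + 32)/10) = 7.
  m_8 = 10*7 - 32 = 38, d_8 = (1694 - 38^2)/10 = 250/10 = 25, a_8 = floor((41 + 38)/25) = 3.
  m_9 = 25*3 - 38 = 37, d_9 = (1694 - 37^2)/25 = 325/25 = 13, a_9 = floor((41 + 37)/13) = 6.
  m_10 = 13*6 - 37 = 41, d_10 = (1694 - 41^2)/13 = 13/13 = 1, a_10 = floor((41 + 41)/1) = 82.
  m_11 = 1*82 - 41 = 41, d_11 = (1694 - 41^2)/1 = 13/1 = 13: (m_11, d_11) = (m_1, d_1) = (41, 13), so from here the quotients repeat a_1, ..., a_10; the period length is 10.
So sqrt(1694) = [41; (6, 3, 7, 1, 10, 1, 7, 3, 6, 82)] with period length k = 10.
k is even, so the fundamental solution of x^2 - 1694y^2 = 1 is (p_{k-1}, q_{k-1}) = (p_9, q_9); compute convergents through index 9.
Convergents (p_i = a_i*p_{i-1} + p_{i-2}, q_i = a_i*q_{i-1} + q_{i-2} with p_{-2}=0, p_{-1}=1, q_{-2}=1, q_{-1}=0):
  i=0: a_0=41, p_0 = 41*1 + 0 = 41, q_0 = 41*0 + 1 = 1.
  i=1: a_1=6, p_1 = 6*41 + 1 = 247, q_1 = 6*1 + 0 = 6.
  i=2: a_2=3, p_2 = 3*247 + 41 = 782, q_2 = 3*6 + 1 = 19.
  i=3: a_3=7, p_3 = 7*782 + 247 = 5721, q_3 = 7*19 + 6 = 139.
  i=4: a_4=1, p_4 = 1*5721 + 782 = 6503, q_4 = 1*139 + 19 = 158.
  i=5: a_5=10, p_5 = 10*6503 + 5721 = 70751, q_5 = 10*158 + 139 = 1719.
  i=6: a_6=1, p_6 = 1*70751 + 6503 = 77254, q_6 = 1*1719 + 158 = 1877.
  i=7: a_7=7, p_7 = 7*77254 + 70751 = 611529, q_7 = 7*1877 + 1719 = 14858.
  i=8: a_8=3, p_8 = 3*611529 + 77254 = 1911841, q_8 = 3*14858 + 1877 = 46451.
  i=9: a_9=6, p_9 = 6*1911841 + 611529 = 12082575, q_9 = 6*46451 + 14858 = 293564.
Check: 12082575^2 - 1694*293564^2 = 145988618630625 - 145988618630624 = 1, so (x, y) = (12082575, 293564) solves the equation, and by the theorem it is the least positive solution.

(x, y) = (12082575, 293564)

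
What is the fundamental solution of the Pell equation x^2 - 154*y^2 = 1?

(x, y) = (21295, 1716)

First expand sqrt(154) as a continued fraction. With x_i = (sqrt(154) + m_i)/d_i and (m_0, d_0) = (0, 1): a_0 = floor(sqrt(154)) = 12, since 12^2 = 144 <= 154 < 169 = 13^2.
Iterate m_{i+1} = d_i*a_i - m_i, d_{i+1} = (154 - m_{i+1}^2)/d_i, a_{i+1} = floor((a_0 + m_{i+1})/d_{i+1}):
  m_1 = 1*12 - 0 = 12, d_1 = (154 - 12^2)/1 = 10/1 = 10, a_1 = floor((12 + 12)/10) = 2.
  m_2 = 10*2 - 12 = 8, d_2 = (154 - 8^2)/10 = 90/10 = 9, a_2 = floor((12 + 8)/9) = 2.
  m_3 = 9*2 - 8 = 10, d_3 = (154 - 10^2)/9 = 54/9 = 6, a_3 = floor((12 + 10)/6) = 3.
  m_4 = 6*3 - 10 = 8, d_4 = (154 - 8^2)/6 = 90/6 = 15, a_4 = floor((12 + 8)/15) = 1.
  m_5 = 15*1 - 8 = 7, d_5 = (154 - 7^2)/15 = 105/15 = 7, a_5 = floor((12 + 7)/7) = 2.
  m_6 = 7*2 - 7 = 7, d_6 = (154 - 7^2)/7 = 105/7 = 15, a_6 = floor((12 + 7)/15) = 1.
  m_7 = 15*1 - 7 = 8, d_7 = (154 - 8^2)/15 = 90/15 = 6, a_7 = floor((12 + 8)/6) = 3.
  m_8 = 6*3 - 8 = 10, d_8 = (154 - 10^2)/6 = 54/6 = 9, a_8 = floor((12 + 10)/9) = 2.
  m_9 = 9*2 - 10 = 8, d_9 = (154 - 8^2)/9 = 90/9 = 10, a_9 = floor((12 + 8)/10) = 2.
  m_10 = 10*2 - 8 = 12, d_10 = (154 - 12^2)/10 = 10/10 = 1, a_10 = floor((12 + 12)/1) = 24.
  m_11 = 1*24 - 12 = 12, d_11 = (154 - 12^2)/1 = 10/1 = 10: (m_11, d_11) = (m_1, d_1) = (12, 10), so from here the quotients repeat a_1, ..., a_10; the period length is 10.
So sqrt(154) = [12; (2, 2, 3, 1, 2, 1, 3, 2, 2, 24)] with period length k = 10.
k is even, so the fundamental solution of x^2 - 154y^2 = 1 is (p_{k-1}, q_{k-1}) = (p_9, q_9); compute convergents through index 9.
Convergents (p_i = a_i*p_{i-1} + p_{i-2}, q_i = a_i*q_{i-1} + q_{i-2} with p_{-2}=0, p_{-1}=1, q_{-2}=1, q_{-1}=0):
  i=0: a_0=12, p_0 = 12*1 + 0 = 12, q_0 = 12*0 + 1 = 1.
  i=1: a_1=2, p_1 = 2*12 + 1 = 25, q_1 = 2*1 + 0 = 2.
  i=2: a_2=2, p_2 = 2*25 + 12 = 62, q_2 = 2*2 + 1 = 5.
  i=3: a_3=3, p_3 = 3*62 + 25 = 211, q_3 = 3*5 + 2 = 17.
  i=4: a_4=1, p_4 = 1*211 + 62 = 273, q_4 = 1*17 + 5 = 22.
  i=5: a_5=2, p_5 = 2*273 + 211 = 757, q_5 = 2*22 + 17 = 61.
  i=6: a_6=1, p_6 = 1*757 + 273 = 1030, q_6 = 1*61 + 22 = 83.
  i=7: a_7=3, p_7 = 3*1030 + 757 = 3847, q_7 = 3*83 + 61 = 310.
  i=8: a_8=2, p_8 = 2*3847 + 1030 = 8724, q_8 = 2*310 + 83 = 703.
  i=9: a_9=2, p_9 = 2*8724 + 3847 = 21295, q_9 = 2*703 + 310 = 1716.
Check: 21295^2 - 154*1716^2 = 453477025 - 453477024 = 1, so (x, y) = (21295, 1716) solves the equation, and by the theorem it is the least positive solution.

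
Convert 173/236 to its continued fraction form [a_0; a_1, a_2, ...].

[0; 1, 2, 1, 2, 1, 15]

Run the Euclidean algorithm on 173 and 236; the successive quotients are the partial quotients a_0, a_1, ... (each step inverts the fractional part left over by the previous one):
  173 = 0*236 + 173, so a_0 = 0.
  236 = 1*173 + 63, so a_1 = 1.
  173 = 2*63 + 47, so a_2 = 2.
  63 = 1*47 + 16, so a_3 = 1.
  47 = 2*16 + 15, so a_4 = 2.
  16 = 1*15 + 1, so a_5 = 1.
  15 = 15*1 + 0, so a_6 = 15.
The remainder reaches 0 after 7 divisions, so the expansion has 7 partial quotients, read off in order.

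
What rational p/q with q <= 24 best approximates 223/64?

Expand x = 223/64 as a continued fraction with the Euclidean algorithm:
  223 = 3*64 + 31, so a_0 = 3.
  64 = 2*31 + 2, so a_1 = 2.
  31 = 15*2 + 1, so a_2 = 15.
  2 = 2*1 + 0, so a_3 = 2.
so x = [3; 2, 15, 2].
Convergents (p_i = a_i*p_{i-1} + p_{i-2}, q_i = a_i*q_{i-1} + q_{i-2} with p_{-2}=0, p_{-1}=1, q_{-2}=1, q_{-1}=0), until the denominator exceeds 24:
  i=0: a_0=3, p_0 = 3*1 + 0 = 3, q_0 = 3*0 + 1 = 1.
  i=1: a_1=2, p_1 = 2*3 + 1 = 7, q_1 = 2*1 + 0 = 2.
  i=2: a_2=15, p_2 = 15*7 + 3 = 108, q_2 = 15*2 + 1 = 31.
q_2 = 31 > 24, so the last convergent with denominator <= 24 is p_1/q_1 = 7/2.
The closest fraction with denominator <= 24 is either p_1/q_1 or the intermediate fraction (k*p_1 + p_0)/(k*q_1 + q_0) with the largest k >= 1 whose denominator stays <= 24; these approach x as k grows, and every other convergent or intermediate fraction in range is farther away.
Largest k: floor((24 - q_0)/q_1) = floor((24 - 1)/2) = 11.
That gives (11*7 + 3)/(11*2 + 1) = 80/23.
Compare the errors: |x - 7/2| = |223*2 - 7*64|/(64*2) = 2/128, and |x - 80/23| = |223*23 - 80*64|/(64*23) = 9/1472.
Cross-multiplying, 9*128 = 1152 < 2944 = 2*1472, so 9/1472 is smaller: the intermediate fraction 80/23 is closer to x than 7/2.

80/23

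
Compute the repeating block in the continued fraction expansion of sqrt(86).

Write x_i = (sqrt(86) + m_i)/d_i with (m_0, d_0) = (0, 1). a_0 = floor(sqrt(86)) = 9, since 9^2 = 81 <= 86 < 100 = 10^2.
Iterate m_{i+1} = d_i*a_i - m_i, d_{i+1} = (86 - m_{i+1}^2)/d_i, a_{i+1} = floor((a_0 + m_{i+1})/d_{i+1}):
  m_1 = 1*9 - 0 = 9, d_1 = (86 - 9^2)/1 = 5/1 = 5, a_1 = floor((9 + 9)/5) = 3.
  m_2 = 5*3 - 9 = 6, d_2 = (86 - 6^2)/5 = 50/5 = 10, a_2 = floor((9 + 6)/10) = 1.
  m_3 = 10*1 - 6 = 4, d_3 = (86 - 4^2)/10 = 70/10 = 7, a_3 = floor((9 + 4)/7) = 1.
  m_4 = 7*1 - 4 = 3, d_4 = (86 - 3^2)/7 = 77/7 = 11, a_4 = floor((9 + 3)/11) = 1.
  m_5 = 11*1 - 3 = 8, d_5 = (86 - 8^2)/11 = 22/11 = 2, a_5 = floor((9 + 8)/2) = 8.
  m_6 = 2*8 - 8 = 8, d_6 = (86 - 8^2)/2 = 22/2 = 11, a_6 = floor((9 + 8)/11) = 1.
  m_7 = 11*1 - 8 = 3, d_7 = (86 - 3^2)/11 = 77/11 = 7, a_7 = floor((9 + 3)/7) = 1.
  m_8 = 7*1 - 3 = 4, d_8 = (86 - 4^2)/7 = 70/7 = 10, a_8 = floor((9 + 4)/10) = 1.
  m_9 = 10*1 - 4 = 6, d_9 = (86 - 6^2)/10 = 50/10 = 5, a_9 = floor((9 + 6)/5) = 3.
  m_10 = 5*3 - 6 = 9, d_10 = (86 - 9^2)/5 = 5/5 = 1, a_10 = floor((9 + 9)/1) = 18.
  m_11 = 1*18 - 9 = 9, d_11 = (86 - 9^2)/1 = 5/1 = 5: (m_11, d_11) = (m_1, d_1) = (9, 5), so from here the quotients repeat a_1, ..., a_10; the period length is 10.
Hence the expansion of sqrt(86) is a_0 = 9 followed by the repeating block 3, 1, 1, 1, 8, 1, 1, 1, 3, 18 (period 10).

[9; (3, 1, 1, 1, 8, 1, 1, 1, 3, 18)]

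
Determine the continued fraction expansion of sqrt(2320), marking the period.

Write x_i = (sqrt(2320) + m_i)/d_i with (m_0, d_0) = (0, 1). a_0 = floor(sqrt(2320)) = 48, since 48^2 = 2304 <= 2320 < 2401 = 49^2.
Iterate m_{i+1} = d_i*a_i - m_i, d_{i+1} = (2320 - m_{i+1}^2)/d_i, a_{i+1} = floor((a_0 + m_{i+1})/d_{i+1}):
  m_1 = 1*48 - 0 = 48, d_1 = (2320 - 48^2)/1 = 16/1 = 16, a_1 = floor((48 + 48)/16) = 6.
  m_2 = 16*6 - 48 = 48, d_2 = (2320 - 48^2)/16 = 16/16 = 1, a_2 = floor((48 + 48)/1) = 96.
  m_3 = 1*96 - 48 = 48, d_3 = (2320 - 48^2)/1 = 16/1 = 16: (m_3, d_3) = (m_1, d_1) = (48, 16), so from here the quotients repeat a_1, a_2; the period length is 2.
Hence the expansion of sqrt(2320) is a_0 = 48 followed by the repeating block 6, 96 (period 2).

[48; (6, 96)]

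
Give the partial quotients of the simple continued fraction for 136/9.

Run the Euclidean algorithm on 136 and 9; the successive quotients are the partial quotients a_0, a_1, ... (each step inverts the fractional part left over by the previous one):
  136 = 15*9 + 1, so a_0 = 15.
  9 = 9*1 + 0, so a_1 = 9.
The remainder reaches 0 after 2 divisions, so the expansion has 2 partial quotients, read off in order.

[15; 9]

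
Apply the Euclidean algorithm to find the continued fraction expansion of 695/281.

[2; 2, 8, 1, 6, 2]

Run the Euclidean algorithm on 695 and 281; the successive quotients are the partial quotients a_0, a_1, ... (each step inverts the fractional part left over by the previous one):
  695 = 2*281 + 133, so a_0 = 2.
  281 = 2*133 + 15, so a_1 = 2.
  133 = 8*15 + 13, so a_2 = 8.
  15 = 1*13 + 2, so a_3 = 1.
  13 = 6*2 + 1, so a_4 = 6.
  2 = 2*1 + 0, so a_5 = 2.
The remainder reaches 0 after 6 divisions, so the expansion has 6 partial quotients, read off in order.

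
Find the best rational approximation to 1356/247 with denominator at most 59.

269/49

Expand x = 1356/247 as a continued fraction with the Euclidean algorithm:
  1356 = 5*247 + 121, so a_0 = 5.
  247 = 2*121 + 5, so a_1 = 2.
  121 = 24*5 + 1, so a_2 = 24.
  5 = 5*1 + 0, so a_3 = 5.
so x = [5; 2, 24, 5].
Convergents (p_i = a_i*p_{i-1} + p_{i-2}, q_i = a_i*q_{i-1} + q_{i-2} with p_{-2}=0, p_{-1}=1, q_{-2}=1, q_{-1}=0), until the denominator exceeds 59:
  i=0: a_0=5, p_0 = 5*1 + 0 = 5, q_0 = 5*0 + 1 = 1.
  i=1: a_1=2, p_1 = 2*5 + 1 = 11, q_1 = 2*1 + 0 = 2.
  i=2: a_2=24, p_2 = 24*11 + 5 = 269, q_2 = 24*2 + 1 = 49.
  i=3: a_3=5, p_3 = 5*269 + 11 = 1356, q_3 = 5*49 + 2 = 247.
q_3 = 247 > 59, so the last convergent with denominator <= 59 is p_2/q_2 = 269/49.
The closest fraction with denominator <= 59 is either p_2/q_2 or the intermediate fraction (k*p_2 + p_1)/(k*q_2 + q_1) with the largest k >= 1 whose denominator stays <= 59; these approach x as k grows, and every other convergent or intermediate fraction in range is farther away.
Largest k: floor((59 - q_1)/q_2) = floor((59 - 2)/49) = 1.
That gives (1*269 + 11)/(1*49 + 2) = 280/51.
Compare the errors: |x - 269/49| = |1356*49 - 269*247|/(247*49) = 1/12103, and |x - 280/51| = |1356*51 - 280*247|/(247*51) = 4/12597.
Cross-multiplying, 1*12597 = 12597 < 48412 = 4*12103, so 1/12103 is smaller: the convergent 269/49 is closer to x than 280/51.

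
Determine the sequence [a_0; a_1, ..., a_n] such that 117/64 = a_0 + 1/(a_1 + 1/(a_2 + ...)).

[1; 1, 4, 1, 4, 2]

Run the Euclidean algorithm on 117 and 64; the successive quotients are the partial quotients a_0, a_1, ... (each step inverts the fractional part left over by the previous one):
  117 = 1*64 + 53, so a_0 = 1.
  64 = 1*53 + 11, so a_1 = 1.
  53 = 4*11 + 9, so a_2 = 4.
  11 = 1*9 + 2, so a_3 = 1.
  9 = 4*2 + 1, so a_4 = 4.
  2 = 2*1 + 0, so a_5 = 2.
The remainder reaches 0 after 6 divisions, so the expansion has 6 partial quotients, read off in order.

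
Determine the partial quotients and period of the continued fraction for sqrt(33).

Write x_i = (sqrt(33) + m_i)/d_i with (m_0, d_0) = (0, 1). a_0 = floor(sqrt(33)) = 5, since 5^2 = 25 <= 33 < 36 = 6^2.
Iterate m_{i+1} = d_i*a_i - m_i, d_{i+1} = (33 - m_{i+1}^2)/d_i, a_{i+1} = floor((a_0 + m_{i+1})/d_{i+1}):
  m_1 = 1*5 - 0 = 5, d_1 = (33 - 5^2)/1 = 8/1 = 8, a_1 = floor((5 + 5)/8) = 1.
  m_2 = 8*1 - 5 = 3, d_2 = (33 - 3^2)/8 = 24/8 = 3, a_2 = floor((5 + 3)/3) = 2.
  m_3 = 3*2 - 3 = 3, d_3 = (33 - 3^2)/3 = 24/3 = 8, a_3 = floor((5 + 3)/8) = 1.
  m_4 = 8*1 - 3 = 5, d_4 = (33 - 5^2)/8 = 8/8 = 1, a_4 = floor((5 + 5)/1) = 10.
  m_5 = 1*10 - 5 = 5, d_5 = (33 - 5^2)/1 = 8/1 = 8: (m_5, d_5) = (m_1, d_1) = (5, 8), so from here the quotients repeat a_1, ..., a_4; the period length is 4.
Hence the expansion of sqrt(33) is a_0 = 5 followed by the repeating block 1, 2, 1, 10 (period 4).

[5; (1, 2, 1, 10)]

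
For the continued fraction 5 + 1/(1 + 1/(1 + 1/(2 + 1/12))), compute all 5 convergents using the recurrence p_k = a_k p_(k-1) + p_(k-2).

Using the convergent recurrence p_i = a_i*p_{i-1} + p_{i-2}, q_i = a_i*q_{i-1} + q_{i-2} with p_{-2}=0, p_{-1}=1, q_{-2}=1, q_{-1}=0:
  i=0: a_0=5, p_0 = 5*1 + 0 = 5, q_0 = 5*0 + 1 = 1.
  i=1: a_1=1, p_1 = 1*5 + 1 = 6, q_1 = 1*1 + 0 = 1.
  i=2: a_2=1, p_2 = 1*6 + 5 = 11, q_2 = 1*1 + 1 = 2.
  i=3: a_3=2, p_3 = 2*11 + 6 = 28, q_3 = 2*2 + 1 = 5.
  i=4: a_4=12, p_4 = 12*28 + 11 = 347, q_4 = 12*5 + 2 = 62.

5/1, 6/1, 11/2, 28/5, 347/62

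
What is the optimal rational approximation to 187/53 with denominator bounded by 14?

Expand x = 187/53 as a continued fraction with the Euclidean algorithm:
  187 = 3*53 + 28, so a_0 = 3.
  53 = 1*28 + 25, so a_1 = 1.
  28 = 1*25 + 3, so a_2 = 1.
  25 = 8*3 + 1, so a_3 = 8.
  3 = 3*1 + 0, so a_4 = 3.
so x = [3; 1, 1, 8, 3].
Convergents (p_i = a_i*p_{i-1} + p_{i-2}, q_i = a_i*q_{i-1} + q_{i-2} with p_{-2}=0, p_{-1}=1, q_{-2}=1, q_{-1}=0), until the denominator exceeds 14:
  i=0: a_0=3, p_0 = 3*1 + 0 = 3, q_0 = 3*0 + 1 = 1.
  i=1: a_1=1, p_1 = 1*3 + 1 = 4, q_1 = 1*1 + 0 = 1.
  i=2: a_2=1, p_2 = 1*4 + 3 = 7, q_2 = 1*1 + 1 = 2.
  i=3: a_3=8, p_3 = 8*7 + 4 = 60, q_3 = 8*2 + 1 = 17.
q_3 = 17 > 14, so the last convergent with denominator <= 14 is p_2/q_2 = 7/2.
The closest fraction with denominator <= 14 is either p_2/q_2 or the intermediate fraction (k*p_2 + p_1)/(k*q_2 + q_1) with the largest k >= 1 whose denominator stays <= 14; these approach x as k grows, and every other convergent or intermediate fraction in range is farther away.
Largest k: floor((14 - q_1)/q_2) = floor((14 - 1)/2) = 6.
That gives (6*7 + 4)/(6*2 + 1) = 46/13.
Compare the errors: |x - 7/2| = |187*2 - 7*53|/(53*2) = 3/106, and |x - 46/13| = |187*13 - 46*53|/(53*13) = 7/689.
Cross-multiplying, 7*106 = 742 < 2067 = 3*689, so 7/689 is smaller: the intermediate fraction 46/13 is closer to x than 7/2.

46/13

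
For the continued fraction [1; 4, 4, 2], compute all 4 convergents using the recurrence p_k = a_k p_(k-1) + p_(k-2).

1/1, 5/4, 21/17, 47/38

Using the convergent recurrence p_i = a_i*p_{i-1} + p_{i-2}, q_i = a_i*q_{i-1} + q_{i-2} with p_{-2}=0, p_{-1}=1, q_{-2}=1, q_{-1}=0:
  i=0: a_0=1, p_0 = 1*1 + 0 = 1, q_0 = 1*0 + 1 = 1.
  i=1: a_1=4, p_1 = 4*1 + 1 = 5, q_1 = 4*1 + 0 = 4.
  i=2: a_2=4, p_2 = 4*5 + 1 = 21, q_2 = 4*4 + 1 = 17.
  i=3: a_3=2, p_3 = 2*21 + 5 = 47, q_3 = 2*17 + 4 = 38.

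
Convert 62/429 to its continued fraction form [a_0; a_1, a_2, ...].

[0; 6, 1, 11, 2, 2]

Run the Euclidean algorithm on 62 and 429; the successive quotients are the partial quotients a_0, a_1, ... (each step inverts the fractional part left over by the previous one):
  62 = 0*429 + 62, so a_0 = 0.
  429 = 6*62 + 57, so a_1 = 6.
  62 = 1*57 + 5, so a_2 = 1.
  57 = 11*5 + 2, so a_3 = 11.
  5 = 2*2 + 1, so a_4 = 2.
  2 = 2*1 + 0, so a_5 = 2.
The remainder reaches 0 after 6 divisions, so the expansion has 6 partial quotients, read off in order.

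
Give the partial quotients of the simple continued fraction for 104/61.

[1; 1, 2, 2, 1, 1, 3]

Run the Euclidean algorithm on 104 and 61; the successive quotients are the partial quotients a_0, a_1, ... (each step inverts the fractional part left over by the previous one):
  104 = 1*61 + 43, so a_0 = 1.
  61 = 1*43 + 18, so a_1 = 1.
  43 = 2*18 + 7, so a_2 = 2.
  18 = 2*7 + 4, so a_3 = 2.
  7 = 1*4 + 3, so a_4 = 1.
  4 = 1*3 + 1, so a_5 = 1.
  3 = 3*1 + 0, so a_6 = 3.
The remainder reaches 0 after 7 divisions, so the expansion has 7 partial quotients, read off in order.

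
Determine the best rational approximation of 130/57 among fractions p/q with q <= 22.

41/18

Expand x = 130/57 as a continued fraction with the Euclidean algorithm:
  130 = 2*57 + 16, so a_0 = 2.
  57 = 3*16 + 9, so a_1 = 3.
  16 = 1*9 + 7, so a_2 = 1.
  9 = 1*7 + 2, so a_3 = 1.
  7 = 3*2 + 1, so a_4 = 3.
  2 = 2*1 + 0, so a_5 = 2.
so x = [2; 3, 1, 1, 3, 2].
Convergents (p_i = a_i*p_{i-1} + p_{i-2}, q_i = a_i*q_{i-1} + q_{i-2} with p_{-2}=0, p_{-1}=1, q_{-2}=1, q_{-1}=0), until the denominator exceeds 22:
  i=0: a_0=2, p_0 = 2*1 + 0 = 2, q_0 = 2*0 + 1 = 1.
  i=1: a_1=3, p_1 = 3*2 + 1 = 7, q_1 = 3*1 + 0 = 3.
  i=2: a_2=1, p_2 = 1*7 + 2 = 9, q_2 = 1*3 + 1 = 4.
  i=3: a_3=1, p_3 = 1*9 + 7 = 16, q_3 = 1*4 + 3 = 7.
  i=4: a_4=3, p_4 = 3*16 + 9 = 57, q_4 = 3*7 + 4 = 25.
q_4 = 25 > 22, so the last convergent with denominator <= 22 is p_3/q_3 = 16/7.
The closest fraction with denominator <= 22 is either p_3/q_3 or the intermediate fraction (k*p_3 + p_2)/(k*q_3 + q_2) with the largest k >= 1 whose denominator stays <= 22; these approach x as k grows, and every other convergent or intermediate fraction in range is farther away.
Largest k: floor((22 - q_2)/q_3) = floor((22 - 4)/7) = 2.
That gives (2*16 + 9)/(2*7 + 4) = 41/18.
Compare the errors: |x - 16/7| = |130*7 - 16*57|/(57*7) = 2/399, and |x - 41/18| = |130*18 - 41*57|/(57*18) = 3/1026.
Cross-multiplying, 3*399 = 1197 < 2052 = 2*1026, so 3/1026 is smaller: the intermediate fraction 41/18 is closer to x than 16/7.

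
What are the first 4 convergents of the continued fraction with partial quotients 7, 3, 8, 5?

Using the convergent recurrence p_i = a_i*p_{i-1} + p_{i-2}, q_i = a_i*q_{i-1} + q_{i-2} with p_{-2}=0, p_{-1}=1, q_{-2}=1, q_{-1}=0:
  i=0: a_0=7, p_0 = 7*1 + 0 = 7, q_0 = 7*0 + 1 = 1.
  i=1: a_1=3, p_1 = 3*7 + 1 = 22, q_1 = 3*1 + 0 = 3.
  i=2: a_2=8, p_2 = 8*22 + 7 = 183, q_2 = 8*3 + 1 = 25.
  i=3: a_3=5, p_3 = 5*183 + 22 = 937, q_3 = 5*25 + 3 = 128.

7/1, 22/3, 183/25, 937/128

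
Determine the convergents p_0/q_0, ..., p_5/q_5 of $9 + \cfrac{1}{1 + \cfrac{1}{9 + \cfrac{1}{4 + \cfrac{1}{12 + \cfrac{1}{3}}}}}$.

9/1, 10/1, 99/10, 406/41, 4971/502, 15319/1547

Using the convergent recurrence p_i = a_i*p_{i-1} + p_{i-2}, q_i = a_i*q_{i-1} + q_{i-2} with p_{-2}=0, p_{-1}=1, q_{-2}=1, q_{-1}=0:
  i=0: a_0=9, p_0 = 9*1 + 0 = 9, q_0 = 9*0 + 1 = 1.
  i=1: a_1=1, p_1 = 1*9 + 1 = 10, q_1 = 1*1 + 0 = 1.
  i=2: a_2=9, p_2 = 9*10 + 9 = 99, q_2 = 9*1 + 1 = 10.
  i=3: a_3=4, p_3 = 4*99 + 10 = 406, q_3 = 4*10 + 1 = 41.
  i=4: a_4=12, p_4 = 12*406 + 99 = 4971, q_4 = 12*41 + 10 = 502.
  i=5: a_5=3, p_5 = 3*4971 + 406 = 15319, q_5 = 3*502 + 41 = 1547.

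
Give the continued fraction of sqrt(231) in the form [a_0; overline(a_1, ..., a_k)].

Write x_i = (sqrt(231) + m_i)/d_i with (m_0, d_0) = (0, 1). a_0 = floor(sqrt(231)) = 15, since 15^2 = 225 <= 231 < 256 = 16^2.
Iterate m_{i+1} = d_i*a_i - m_i, d_{i+1} = (231 - m_{i+1}^2)/d_i, a_{i+1} = floor((a_0 + m_{i+1})/d_{i+1}):
  m_1 = 1*15 - 0 = 15, d_1 = (231 - 15^2)/1 = 6/1 = 6, a_1 = floor((15 + 15)/6) = 5.
  m_2 = 6*5 - 15 = 15, d_2 = (231 - 15^2)/6 = 6/6 = 1, a_2 = floor((15 + 15)/1) = 30.
  m_3 = 1*30 - 15 = 15, d_3 = (231 - 15^2)/1 = 6/1 = 6: (m_3, d_3) = (m_1, d_1) = (15, 6), so from here the quotients repeat a_1, a_2; the period length is 2.
Hence the expansion of sqrt(231) is a_0 = 15 followed by the repeating block 5, 30 (period 2).

[15; overline(5, 30)]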